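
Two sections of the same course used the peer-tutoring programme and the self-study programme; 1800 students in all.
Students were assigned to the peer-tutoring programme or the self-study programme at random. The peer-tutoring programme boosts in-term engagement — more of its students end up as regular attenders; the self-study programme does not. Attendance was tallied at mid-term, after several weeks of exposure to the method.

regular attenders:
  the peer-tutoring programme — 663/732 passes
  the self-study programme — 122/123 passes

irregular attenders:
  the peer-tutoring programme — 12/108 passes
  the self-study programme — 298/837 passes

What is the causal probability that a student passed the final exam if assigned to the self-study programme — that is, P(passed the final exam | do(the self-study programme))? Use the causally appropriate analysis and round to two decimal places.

0.44

Within every mid-term attendance level the self-study programme has the higher rate, yet pooled the peer-tutoring programme does — Simpson's reversal.
The distribution of mid-term attendance is itself part of what the teaching method does — it is an intermediate outcome. Holding it fixed would remove that part of the effect; the total effect is the pooled difference.
So P(outcome | do(the self-study programme)) is just the pooled rate for the self-study programme: 420/960 = 0.438.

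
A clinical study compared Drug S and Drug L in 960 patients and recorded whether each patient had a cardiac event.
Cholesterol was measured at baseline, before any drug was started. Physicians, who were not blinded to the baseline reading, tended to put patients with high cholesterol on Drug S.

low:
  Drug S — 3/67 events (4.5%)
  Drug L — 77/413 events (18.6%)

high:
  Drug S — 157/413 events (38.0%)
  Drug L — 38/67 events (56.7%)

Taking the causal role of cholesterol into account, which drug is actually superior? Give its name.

Within every cholesterol level Drug S has the lower rate, yet pooled Drug L does — Simpson's reversal.
Nothing the drug does changes cholesterol; the imbalance is an allocation artefact. With cholesterol also predicting the outcome, the pooled figure is confounded, and the within-stratum comparison is the causal one.
Within each level — low: 4.5% vs 18.6%; high: 38.0% vs 56.7% — Drug S is lower every time.

Drug S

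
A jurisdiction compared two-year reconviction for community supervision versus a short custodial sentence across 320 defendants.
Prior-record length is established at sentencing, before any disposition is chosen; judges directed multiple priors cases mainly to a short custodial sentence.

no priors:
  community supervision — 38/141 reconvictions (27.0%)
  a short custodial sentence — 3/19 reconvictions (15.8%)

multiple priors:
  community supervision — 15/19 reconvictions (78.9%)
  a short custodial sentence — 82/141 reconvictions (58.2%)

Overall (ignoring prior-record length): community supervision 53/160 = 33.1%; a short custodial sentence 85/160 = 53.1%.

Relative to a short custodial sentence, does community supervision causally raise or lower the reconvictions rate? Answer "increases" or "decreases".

increases

The stratified and pooled comparisons disagree (a short custodial sentence wins within each prior-record length; community supervision wins overall), so the answer turns on the causal role of prior-record length.
Nothing the disposition does changes prior-record length; the imbalance is an allocation artefact. With prior-record length also predicting the outcome, the pooled figure is confounded, and the within-stratum comparison is the causal one.
Within each level — no priors: 27.0% vs 15.8%; multiple priors: 78.9% vs 58.2% — a short custodial sentence is lower every time.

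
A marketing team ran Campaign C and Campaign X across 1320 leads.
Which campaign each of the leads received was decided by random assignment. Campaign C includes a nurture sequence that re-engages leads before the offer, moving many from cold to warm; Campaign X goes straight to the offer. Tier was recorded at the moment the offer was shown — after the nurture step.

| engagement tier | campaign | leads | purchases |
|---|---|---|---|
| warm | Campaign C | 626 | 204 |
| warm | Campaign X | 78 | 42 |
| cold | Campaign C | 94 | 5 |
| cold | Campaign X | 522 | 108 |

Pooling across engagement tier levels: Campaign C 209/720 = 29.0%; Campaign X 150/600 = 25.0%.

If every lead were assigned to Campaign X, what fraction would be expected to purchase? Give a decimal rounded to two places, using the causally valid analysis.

0.25

Because the campaign influences engagement tier, engagement tier is a post-treatment mediator, not a confounder. Stratifying on it would bias the estimate; the causal effect is the crude pooled difference.
So P(outcome | do(Campaign X)) is just the pooled rate for Campaign X: 150/600 = 0.250.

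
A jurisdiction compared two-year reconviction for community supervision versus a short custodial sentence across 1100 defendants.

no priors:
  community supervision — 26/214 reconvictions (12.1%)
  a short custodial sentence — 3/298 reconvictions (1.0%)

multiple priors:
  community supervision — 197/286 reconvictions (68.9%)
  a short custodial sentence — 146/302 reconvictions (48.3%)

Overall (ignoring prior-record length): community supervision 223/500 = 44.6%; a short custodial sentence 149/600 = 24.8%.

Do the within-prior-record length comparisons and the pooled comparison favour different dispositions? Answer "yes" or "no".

no

Within each prior-record length level (no priors 12.1% vs 1.0%; multiple priors 68.9% vs 48.3%), a short custodial sentence has the lower rate every time. Pooled: 44.6% vs 24.8% — a short custodial sentence has the lower rate overall. They agree.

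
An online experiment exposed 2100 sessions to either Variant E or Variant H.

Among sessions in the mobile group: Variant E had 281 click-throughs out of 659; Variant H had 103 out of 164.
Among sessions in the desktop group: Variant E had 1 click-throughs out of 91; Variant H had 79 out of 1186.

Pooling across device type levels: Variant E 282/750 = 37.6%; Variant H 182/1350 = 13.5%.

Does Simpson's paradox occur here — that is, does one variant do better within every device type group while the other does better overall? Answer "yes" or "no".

Within each device type level (mobile 42.6% vs 62.8%; desktop 1.1% vs 6.7%), Variant H has the higher rate every time. Pooled: 37.6% vs 13.5% — Variant E has the higher rate overall. The two comparisons disagree.

yes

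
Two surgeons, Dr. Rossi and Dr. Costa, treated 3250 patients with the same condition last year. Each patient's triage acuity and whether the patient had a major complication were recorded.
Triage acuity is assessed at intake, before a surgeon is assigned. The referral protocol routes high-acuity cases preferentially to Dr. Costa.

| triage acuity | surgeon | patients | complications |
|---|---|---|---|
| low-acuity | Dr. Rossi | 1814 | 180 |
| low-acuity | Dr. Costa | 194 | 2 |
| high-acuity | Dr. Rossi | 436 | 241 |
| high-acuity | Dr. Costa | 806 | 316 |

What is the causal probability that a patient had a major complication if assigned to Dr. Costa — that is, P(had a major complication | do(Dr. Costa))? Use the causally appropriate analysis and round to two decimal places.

The triage acuity-specific comparison favours Dr. Costa throughout, but the pooled figures favour Dr. Rossi. The question is whether to condition on triage acuity.
The imbalance in triage acuity arose from how patients were allocated, not from anything the surgeon did; and triage acuity independently affects the outcome. The pooled gap is confounded — condition on triage acuity.
Standardising Dr. Costa to the population triage acuity mix: 0.618·2/194 + 0.382·316/806 = 0.156.

0.16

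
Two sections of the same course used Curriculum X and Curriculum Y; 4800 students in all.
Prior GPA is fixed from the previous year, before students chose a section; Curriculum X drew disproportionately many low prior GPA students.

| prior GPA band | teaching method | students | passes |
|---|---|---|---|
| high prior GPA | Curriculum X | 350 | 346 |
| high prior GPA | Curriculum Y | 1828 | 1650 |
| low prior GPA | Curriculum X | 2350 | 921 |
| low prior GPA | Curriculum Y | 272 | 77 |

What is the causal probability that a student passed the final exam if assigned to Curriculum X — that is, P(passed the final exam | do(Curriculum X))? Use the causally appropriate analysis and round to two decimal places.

0.66

Prior GPA band differs across teaching methods for reasons unrelated to any effect of the teaching method itself, and it separately predicts the outcome — a classic confounder. We must compare within prior GPA band levels.
Standardising Curriculum X to the population prior GPA band mix: 0.454·346/350 + 0.546·921/2350 = 0.663.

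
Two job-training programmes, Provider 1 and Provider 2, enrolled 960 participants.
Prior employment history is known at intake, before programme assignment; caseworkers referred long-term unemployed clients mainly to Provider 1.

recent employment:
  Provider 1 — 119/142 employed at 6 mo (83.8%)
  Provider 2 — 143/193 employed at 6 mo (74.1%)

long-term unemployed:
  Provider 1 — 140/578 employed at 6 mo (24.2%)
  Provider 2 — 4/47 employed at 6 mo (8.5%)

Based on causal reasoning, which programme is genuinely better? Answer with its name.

Within every prior employment history level Provider 1 has the higher rate, yet pooled Provider 2 does — Simpson's reversal.
Prior employment history differs across programmes for reasons unrelated to any effect of the programme itself, and it separately predicts the outcome — a classic confounder. We must compare within prior employment history levels.
Within each level — recent employment: 83.8% vs 74.1%; long-term unemployed: 24.2% vs 8.5% — Provider 1 is higher every time.

Provider 1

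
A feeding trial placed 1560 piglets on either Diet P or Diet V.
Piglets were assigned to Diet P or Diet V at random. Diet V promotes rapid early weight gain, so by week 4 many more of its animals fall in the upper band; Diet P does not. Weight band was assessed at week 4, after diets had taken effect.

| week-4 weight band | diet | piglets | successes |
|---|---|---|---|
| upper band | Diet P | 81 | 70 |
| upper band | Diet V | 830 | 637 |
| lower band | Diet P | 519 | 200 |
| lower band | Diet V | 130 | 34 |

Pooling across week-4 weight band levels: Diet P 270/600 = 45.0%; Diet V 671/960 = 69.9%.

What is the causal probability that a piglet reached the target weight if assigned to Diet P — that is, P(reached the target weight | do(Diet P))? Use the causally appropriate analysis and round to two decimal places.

0.45

Diet P is higher inside every week-4 weight band stratum but Diet V is higher in aggregate. Whether to stratify depends on how week-4 weight band relates to the diet.
Week-4 weight band lies on the pathway diet → week-4 weight band → outcome, so adjusting for it blocks the indirect effect. For the total causal effect of diet, use the unadjusted pooled rates.
So P(outcome | do(Diet P)) is just the pooled rate for Diet P: 270/600 = 0.450.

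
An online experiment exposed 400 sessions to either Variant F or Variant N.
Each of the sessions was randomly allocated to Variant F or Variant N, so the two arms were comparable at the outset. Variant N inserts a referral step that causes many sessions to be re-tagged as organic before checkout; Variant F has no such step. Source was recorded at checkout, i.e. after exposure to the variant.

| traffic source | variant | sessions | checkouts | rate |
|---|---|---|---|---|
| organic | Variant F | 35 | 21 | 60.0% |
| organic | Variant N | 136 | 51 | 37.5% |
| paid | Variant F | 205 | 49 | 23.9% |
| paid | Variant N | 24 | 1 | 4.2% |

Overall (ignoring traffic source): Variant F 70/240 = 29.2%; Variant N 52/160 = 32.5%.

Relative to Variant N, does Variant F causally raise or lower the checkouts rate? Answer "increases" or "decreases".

decreases

The stratified and pooled comparisons disagree (Variant F wins within each traffic source; Variant N wins overall), so the answer turns on the causal role of traffic source.
Stratifying would compare variants among sessions the variants themselves sorted into traffic source groups — a form of selection on an intermediate. The unconditioned pooled rates give the total causal effect.
Pooled: Variant F 29.2% vs Variant N 32.5%; Variant N is higher overall.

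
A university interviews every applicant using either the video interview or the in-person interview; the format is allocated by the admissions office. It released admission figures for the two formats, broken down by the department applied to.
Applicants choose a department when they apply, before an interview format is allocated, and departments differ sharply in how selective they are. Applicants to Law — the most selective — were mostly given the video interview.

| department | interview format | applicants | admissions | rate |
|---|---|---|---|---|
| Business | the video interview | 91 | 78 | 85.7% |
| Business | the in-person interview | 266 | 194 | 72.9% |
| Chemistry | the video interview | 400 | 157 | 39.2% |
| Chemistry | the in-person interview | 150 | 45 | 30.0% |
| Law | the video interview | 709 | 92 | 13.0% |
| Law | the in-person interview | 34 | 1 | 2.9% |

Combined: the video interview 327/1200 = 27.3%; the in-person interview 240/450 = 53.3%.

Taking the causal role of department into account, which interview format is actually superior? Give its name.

The department-specific comparison favours the video interview throughout, but the pooled figures favour the in-person interview. The question is whether to condition on department.
Nothing the interview format does changes department; the imbalance is an allocation artefact. With department also predicting the outcome, the pooled figure is confounded, and the within-stratum comparison is the causal one.
Within each level — Business: 85.7% vs 72.9%; Chemistry: 39.2% vs 30.0%; Law: 13.0% vs 2.9% — the video interview is higher every time.

the video interview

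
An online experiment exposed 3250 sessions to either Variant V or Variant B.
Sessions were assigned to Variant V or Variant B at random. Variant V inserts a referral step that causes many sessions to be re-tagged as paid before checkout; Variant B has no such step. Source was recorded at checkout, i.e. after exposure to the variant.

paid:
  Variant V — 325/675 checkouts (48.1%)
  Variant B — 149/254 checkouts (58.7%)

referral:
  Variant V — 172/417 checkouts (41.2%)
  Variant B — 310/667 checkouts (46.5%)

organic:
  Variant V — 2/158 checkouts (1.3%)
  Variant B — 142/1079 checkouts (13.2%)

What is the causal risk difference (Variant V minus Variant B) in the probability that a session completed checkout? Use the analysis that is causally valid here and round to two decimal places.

The traffic source-specific comparison favours Variant B throughout, but the pooled figures favour Variant V. The question is whether to condition on traffic source.
Traffic source is recorded after the variant and is itself shifted by it — it sits on the causal path from variant to outcome. Conditioning on a mediator would strip out part of the effect we want; the pooled comparison gives the total causal effect.
The causal difference is the pooled difference: 0.399 − 0.300 = +0.099.

+0.10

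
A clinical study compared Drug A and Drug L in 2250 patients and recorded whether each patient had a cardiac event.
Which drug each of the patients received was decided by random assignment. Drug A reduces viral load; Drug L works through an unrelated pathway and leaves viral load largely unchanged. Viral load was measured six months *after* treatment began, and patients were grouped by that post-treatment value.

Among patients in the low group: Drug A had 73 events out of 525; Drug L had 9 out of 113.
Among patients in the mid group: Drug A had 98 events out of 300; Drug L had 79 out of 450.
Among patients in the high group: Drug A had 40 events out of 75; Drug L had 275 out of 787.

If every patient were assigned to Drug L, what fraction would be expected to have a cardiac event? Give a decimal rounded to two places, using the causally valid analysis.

0.27

The distribution of viral load is itself part of what the drug does — it is an intermediate outcome. Holding it fixed would remove that part of the effect; the total effect is the pooled difference.
So P(outcome | do(Drug L)) is just the pooled rate for Drug L: 363/1350 = 0.269.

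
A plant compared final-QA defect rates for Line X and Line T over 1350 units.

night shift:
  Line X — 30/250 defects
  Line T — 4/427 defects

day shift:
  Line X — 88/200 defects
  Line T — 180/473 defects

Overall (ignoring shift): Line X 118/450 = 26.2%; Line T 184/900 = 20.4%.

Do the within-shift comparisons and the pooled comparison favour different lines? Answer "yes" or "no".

no

Within each shift level (night shift 12.0% vs 0.9%; day shift 44.0% vs 38.1%), Line T has the lower rate every time. Pooled: 26.2% vs 20.4% — Line T has the lower rate overall. They agree.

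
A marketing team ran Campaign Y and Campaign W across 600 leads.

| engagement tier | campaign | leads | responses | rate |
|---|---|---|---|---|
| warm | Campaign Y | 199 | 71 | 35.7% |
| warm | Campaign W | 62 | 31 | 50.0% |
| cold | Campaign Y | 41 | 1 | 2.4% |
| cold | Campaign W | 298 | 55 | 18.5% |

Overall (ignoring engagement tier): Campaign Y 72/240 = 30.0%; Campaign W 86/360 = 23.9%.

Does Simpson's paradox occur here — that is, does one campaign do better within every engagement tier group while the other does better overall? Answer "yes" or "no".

Within each engagement tier level (warm 35.7% vs 50.0%; cold 2.4% vs 18.5%), Campaign W has the higher rate every time. Pooled: 30.0% vs 23.9% — Campaign Y has the higher rate overall. The two comparisons disagree.

yes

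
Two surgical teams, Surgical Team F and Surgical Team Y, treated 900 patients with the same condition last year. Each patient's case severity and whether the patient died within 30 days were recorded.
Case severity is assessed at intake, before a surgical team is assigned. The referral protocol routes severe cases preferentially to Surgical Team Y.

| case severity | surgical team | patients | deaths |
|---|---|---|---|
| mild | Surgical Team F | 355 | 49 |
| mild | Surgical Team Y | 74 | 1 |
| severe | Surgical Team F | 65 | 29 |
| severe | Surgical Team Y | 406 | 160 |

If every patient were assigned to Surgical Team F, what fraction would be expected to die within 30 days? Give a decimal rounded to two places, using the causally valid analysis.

0.30

Case severity is set before the surgical team has any effect — it is not caused by the surgical team — and it independently drives the outcome. That makes it a confounder, so the causal comparison is within case severity levels.
Standardising Surgical Team F to the population case severity mix: 0.477·49/355 + 0.523·29/65 = 0.299.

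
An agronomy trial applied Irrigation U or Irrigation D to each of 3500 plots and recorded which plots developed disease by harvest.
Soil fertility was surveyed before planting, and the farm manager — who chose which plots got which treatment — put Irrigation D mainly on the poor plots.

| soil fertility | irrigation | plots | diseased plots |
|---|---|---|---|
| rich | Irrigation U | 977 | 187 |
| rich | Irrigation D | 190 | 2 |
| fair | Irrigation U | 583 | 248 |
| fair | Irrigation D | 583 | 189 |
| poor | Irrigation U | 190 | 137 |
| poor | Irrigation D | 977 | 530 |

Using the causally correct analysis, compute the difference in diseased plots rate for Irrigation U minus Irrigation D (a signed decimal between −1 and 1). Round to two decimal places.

Soil fertility satisfies the back-door criterion: it is not a descendant of the irrigation, and it blocks the spurious path from irrigation to outcome. Adjusting for it (i.e., using the within-soil fertility rates) gives the causal effect.
Adjusting over the population distribution of soil fertility: 0.333·(0.191−0.011) + 0.333·(0.425−0.324) + 0.333·(0.721−0.542) = +0.154.

+0.15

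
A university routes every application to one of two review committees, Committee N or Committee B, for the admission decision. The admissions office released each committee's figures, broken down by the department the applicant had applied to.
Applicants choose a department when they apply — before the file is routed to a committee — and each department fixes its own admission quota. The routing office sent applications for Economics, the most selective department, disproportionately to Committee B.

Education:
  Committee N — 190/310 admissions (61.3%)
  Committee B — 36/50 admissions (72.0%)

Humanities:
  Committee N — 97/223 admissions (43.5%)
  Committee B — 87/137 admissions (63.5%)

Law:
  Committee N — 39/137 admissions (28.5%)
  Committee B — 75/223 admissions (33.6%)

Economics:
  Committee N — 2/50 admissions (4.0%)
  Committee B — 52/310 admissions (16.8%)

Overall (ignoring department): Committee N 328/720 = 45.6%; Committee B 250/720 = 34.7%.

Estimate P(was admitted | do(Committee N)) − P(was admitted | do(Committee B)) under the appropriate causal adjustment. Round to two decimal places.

Since department is a pre-existing factor (not a product of the review committee) and it affects the outcome on its own, it is a confounder. The stratified rates, not the pooled rate, identify the causal effect.
Adjusting over the population distribution of department: 0.250·(0.613−0.720) + 0.250·(0.435−0.635) + 0.250·(0.285−0.336) + 0.250·(0.040−0.168) = -0.122.

-0.12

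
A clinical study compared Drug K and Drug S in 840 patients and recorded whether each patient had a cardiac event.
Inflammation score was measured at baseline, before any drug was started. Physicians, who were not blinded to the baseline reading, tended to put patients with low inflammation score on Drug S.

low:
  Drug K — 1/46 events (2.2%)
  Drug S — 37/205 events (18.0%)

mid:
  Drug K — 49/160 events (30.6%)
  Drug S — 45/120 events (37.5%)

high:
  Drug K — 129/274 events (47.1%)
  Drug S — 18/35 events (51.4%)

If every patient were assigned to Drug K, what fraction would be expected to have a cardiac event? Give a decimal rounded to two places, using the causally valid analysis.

The imbalance in inflammation score arose from how patients were allocated, not from anything the drug did; and inflammation score independently affects the outcome. The pooled gap is confounded — condition on inflammation score.
Standardising Drug K to the population inflammation score mix: 0.299·1/46 + 0.333·49/160 + 0.368·129/274 = 0.282.

0.28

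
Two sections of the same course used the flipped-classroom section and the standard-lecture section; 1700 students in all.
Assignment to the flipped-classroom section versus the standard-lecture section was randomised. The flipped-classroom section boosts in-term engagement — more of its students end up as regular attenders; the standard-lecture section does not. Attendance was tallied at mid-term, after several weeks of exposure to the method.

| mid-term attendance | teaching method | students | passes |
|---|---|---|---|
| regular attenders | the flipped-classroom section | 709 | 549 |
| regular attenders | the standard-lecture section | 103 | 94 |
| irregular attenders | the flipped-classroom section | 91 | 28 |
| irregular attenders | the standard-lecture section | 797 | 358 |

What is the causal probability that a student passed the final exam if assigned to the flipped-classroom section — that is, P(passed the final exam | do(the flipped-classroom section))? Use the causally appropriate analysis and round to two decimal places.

Mid-term attendance here is a post-treatment variable shaped by the teaching method; conditioning on it would introduce bias rather than remove it. The overall comparison is the causal one.
So P(outcome | do(the flipped-classroom section)) is just the pooled rate for the flipped-classroom section: 577/800 = 0.721.

0.72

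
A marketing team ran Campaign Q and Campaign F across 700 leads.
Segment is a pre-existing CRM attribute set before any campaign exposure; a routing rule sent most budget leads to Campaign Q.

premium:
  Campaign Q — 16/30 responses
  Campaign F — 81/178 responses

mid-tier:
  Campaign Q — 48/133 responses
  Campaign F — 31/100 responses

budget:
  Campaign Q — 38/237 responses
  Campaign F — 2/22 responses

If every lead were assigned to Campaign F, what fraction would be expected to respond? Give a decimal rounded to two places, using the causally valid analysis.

Customer segment satisfies the back-door criterion: it is not a descendant of the campaign, and it blocks the spurious path from campaign to outcome. Adjusting for it (i.e., using the within-customer segment rates) gives the causal effect.
Standardising Campaign F to the population customer segment mix: 0.297·81/178 + 0.333·31/100 + 0.370·2/22 = 0.272.

0.27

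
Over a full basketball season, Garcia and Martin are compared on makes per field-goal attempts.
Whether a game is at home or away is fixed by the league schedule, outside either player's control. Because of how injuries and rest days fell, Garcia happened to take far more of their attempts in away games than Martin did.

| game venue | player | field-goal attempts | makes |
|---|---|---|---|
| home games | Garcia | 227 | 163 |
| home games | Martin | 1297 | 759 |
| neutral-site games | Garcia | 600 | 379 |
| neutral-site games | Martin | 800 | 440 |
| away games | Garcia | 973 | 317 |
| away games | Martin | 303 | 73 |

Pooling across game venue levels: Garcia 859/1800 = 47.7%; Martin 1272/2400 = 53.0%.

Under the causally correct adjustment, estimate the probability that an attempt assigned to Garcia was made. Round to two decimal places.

0.57

Since game venue is a pre-existing factor (not a product of the player) and it affects the outcome on its own, it is a confounder. The stratified rates, not the pooled rate, identify the causal effect.
Standardising Garcia to the population game venue mix: 0.363·163/227 + 0.333·379/600 + 0.304·317/973 = 0.570.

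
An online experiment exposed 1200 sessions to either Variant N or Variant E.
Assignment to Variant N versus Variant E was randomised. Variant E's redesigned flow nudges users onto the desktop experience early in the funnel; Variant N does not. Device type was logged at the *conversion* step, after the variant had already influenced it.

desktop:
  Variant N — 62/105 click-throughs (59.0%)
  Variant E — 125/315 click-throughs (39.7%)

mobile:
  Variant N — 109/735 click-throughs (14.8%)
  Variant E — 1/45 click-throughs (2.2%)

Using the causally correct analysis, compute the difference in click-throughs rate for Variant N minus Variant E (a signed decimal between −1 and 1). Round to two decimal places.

Device type here is a post-treatment variable shaped by the variant; conditioning on it would introduce bias rather than remove it. The overall comparison is the causal one.
The causal difference is the pooled difference: 0.204 − 0.350 = -0.146.

-0.15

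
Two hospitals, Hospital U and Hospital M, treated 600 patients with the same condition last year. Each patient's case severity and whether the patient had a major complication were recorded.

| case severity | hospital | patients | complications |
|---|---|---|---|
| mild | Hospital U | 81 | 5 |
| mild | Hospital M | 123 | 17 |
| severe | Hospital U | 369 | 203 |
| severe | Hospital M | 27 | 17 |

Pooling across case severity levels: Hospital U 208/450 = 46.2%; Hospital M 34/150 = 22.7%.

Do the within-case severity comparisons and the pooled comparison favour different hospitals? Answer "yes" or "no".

yes

Within each case severity level (mild 6.2% vs 13.8%; severe 55.0% vs 63.0%), Hospital U has the lower rate every time. Pooled: 46.2% vs 22.7% — Hospital M has the lower rate overall. The two comparisons disagree.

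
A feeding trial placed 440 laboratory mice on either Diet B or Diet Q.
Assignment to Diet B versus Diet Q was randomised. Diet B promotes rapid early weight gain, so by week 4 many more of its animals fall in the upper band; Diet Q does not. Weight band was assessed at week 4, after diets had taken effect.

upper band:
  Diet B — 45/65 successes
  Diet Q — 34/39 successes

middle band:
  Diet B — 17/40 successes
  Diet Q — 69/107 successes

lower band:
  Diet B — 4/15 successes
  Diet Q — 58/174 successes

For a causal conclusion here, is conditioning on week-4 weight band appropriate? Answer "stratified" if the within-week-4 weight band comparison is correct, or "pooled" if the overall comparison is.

pooled

The week-4 weight band-specific comparison favours Diet Q throughout, but the pooled figures favour Diet B. The question is whether to condition on week-4 weight band.
The distribution of week-4 weight band is itself part of what the diet does — it is an intermediate outcome. Holding it fixed would remove that part of the effect; the total effect is the pooled difference.
Pooled: Diet B 55.0% vs Diet Q 50.3%; Diet B is higher overall.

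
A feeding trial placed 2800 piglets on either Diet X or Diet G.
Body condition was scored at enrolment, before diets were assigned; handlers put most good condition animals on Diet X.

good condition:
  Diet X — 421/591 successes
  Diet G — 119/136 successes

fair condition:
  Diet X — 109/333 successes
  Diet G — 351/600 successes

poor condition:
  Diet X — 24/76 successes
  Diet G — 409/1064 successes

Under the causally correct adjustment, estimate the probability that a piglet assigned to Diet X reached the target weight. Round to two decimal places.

Starting body condition differs across diets for reasons unrelated to any effect of the diet itself, and it separately predicts the outcome — a classic confounder. We must compare within starting body condition levels.
Standardising Diet X to the population starting body condition mix: 0.260·421/591 + 0.333·109/333 + 0.407·24/76 = 0.423.

0.42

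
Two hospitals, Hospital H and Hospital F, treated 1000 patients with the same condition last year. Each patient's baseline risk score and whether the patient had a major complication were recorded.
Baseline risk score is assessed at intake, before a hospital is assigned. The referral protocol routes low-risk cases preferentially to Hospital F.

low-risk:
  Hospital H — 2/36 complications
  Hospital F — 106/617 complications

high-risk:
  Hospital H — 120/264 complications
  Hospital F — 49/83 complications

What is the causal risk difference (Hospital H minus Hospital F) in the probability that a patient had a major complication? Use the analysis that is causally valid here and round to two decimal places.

The baseline risk score-specific comparison favours Hospital H throughout, but the pooled figures favour Hospital F. The question is whether to condition on baseline risk score.
Here baseline risk score is a common cause — it drives both which hospital a case falls under and the outcome. The crude comparison mixes populations; the stratum-specific rates are the causally relevant ones.
Adjusting over the population distribution of baseline risk score: 0.653·(0.056−0.172) + 0.347·(0.455−0.590) = -0.123.

-0.12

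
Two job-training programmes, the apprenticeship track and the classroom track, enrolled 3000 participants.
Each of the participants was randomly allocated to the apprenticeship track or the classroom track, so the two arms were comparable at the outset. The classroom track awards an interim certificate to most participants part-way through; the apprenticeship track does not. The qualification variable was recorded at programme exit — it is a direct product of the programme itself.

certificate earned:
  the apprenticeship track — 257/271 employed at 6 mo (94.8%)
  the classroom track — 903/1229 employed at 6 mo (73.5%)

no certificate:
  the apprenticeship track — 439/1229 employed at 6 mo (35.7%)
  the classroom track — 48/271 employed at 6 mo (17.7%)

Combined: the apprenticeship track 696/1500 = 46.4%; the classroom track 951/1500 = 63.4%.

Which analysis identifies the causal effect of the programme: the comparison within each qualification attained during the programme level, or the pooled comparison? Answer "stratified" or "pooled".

Stratifying would compare programmes among participants the programmes themselves sorted into qualification attained during the programme groups — a form of selection on an intermediate. The unconditioned pooled rates give the total causal effect.
Pooled: the apprenticeship track 46.4% vs the classroom track 63.4%; the classroom track is higher overall.

pooled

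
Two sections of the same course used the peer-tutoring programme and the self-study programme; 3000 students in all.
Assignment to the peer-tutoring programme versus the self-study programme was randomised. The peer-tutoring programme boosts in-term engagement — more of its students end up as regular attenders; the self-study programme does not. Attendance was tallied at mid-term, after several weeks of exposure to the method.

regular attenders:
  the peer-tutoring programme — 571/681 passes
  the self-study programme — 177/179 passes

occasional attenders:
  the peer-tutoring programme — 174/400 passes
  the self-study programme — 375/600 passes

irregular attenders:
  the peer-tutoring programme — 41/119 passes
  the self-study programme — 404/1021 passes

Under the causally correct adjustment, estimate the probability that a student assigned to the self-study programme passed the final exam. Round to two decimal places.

The stratified and pooled comparisons disagree (the self-study programme wins within each mid-term attendance; the peer-tutoring programme wins overall), so the answer turns on the causal role of mid-term attendance.
Stratifying would compare teaching methods among students the teaching methods themselves sorted into mid-term attendance groups — a form of selection on an intermediate. The unconditioned pooled rates give the total causal effect.
So P(outcome | do(the self-study programme)) is just the pooled rate for the self-study programme: 956/1800 = 0.531.

0.53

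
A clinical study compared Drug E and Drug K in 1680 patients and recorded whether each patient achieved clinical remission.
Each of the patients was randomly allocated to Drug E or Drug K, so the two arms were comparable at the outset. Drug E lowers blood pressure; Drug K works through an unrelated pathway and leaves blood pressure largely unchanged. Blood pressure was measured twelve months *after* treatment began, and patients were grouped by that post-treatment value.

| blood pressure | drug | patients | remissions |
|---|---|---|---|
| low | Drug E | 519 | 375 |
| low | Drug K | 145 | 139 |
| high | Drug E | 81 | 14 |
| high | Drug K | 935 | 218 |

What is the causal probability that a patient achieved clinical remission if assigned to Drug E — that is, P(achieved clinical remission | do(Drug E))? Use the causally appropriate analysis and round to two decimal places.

Blood pressure here is a post-treatment variable shaped by the drug; conditioning on it would introduce bias rather than remove it. The overall comparison is the causal one.
So P(outcome | do(Drug E)) is just the pooled rate for Drug E: 389/600 = 0.648.

0.65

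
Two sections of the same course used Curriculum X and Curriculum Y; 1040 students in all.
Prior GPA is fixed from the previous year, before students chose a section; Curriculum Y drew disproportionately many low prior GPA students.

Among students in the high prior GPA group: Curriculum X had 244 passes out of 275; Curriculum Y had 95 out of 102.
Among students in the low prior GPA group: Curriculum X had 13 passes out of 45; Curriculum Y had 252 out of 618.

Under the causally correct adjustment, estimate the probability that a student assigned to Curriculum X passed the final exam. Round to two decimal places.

0.51

Curriculum Y is higher inside every prior GPA band stratum but Curriculum X is higher in aggregate. Whether to stratify depends on how prior GPA band relates to the teaching method.
Nothing the teaching method does changes prior GPA band; the imbalance is an allocation artefact. With prior GPA band also predicting the outcome, the pooled figure is confounded, and the within-stratum comparison is the causal one.
Standardising Curriculum X to the population prior GPA band mix: 0.362·244/275 + 0.637·13/45 = 0.506.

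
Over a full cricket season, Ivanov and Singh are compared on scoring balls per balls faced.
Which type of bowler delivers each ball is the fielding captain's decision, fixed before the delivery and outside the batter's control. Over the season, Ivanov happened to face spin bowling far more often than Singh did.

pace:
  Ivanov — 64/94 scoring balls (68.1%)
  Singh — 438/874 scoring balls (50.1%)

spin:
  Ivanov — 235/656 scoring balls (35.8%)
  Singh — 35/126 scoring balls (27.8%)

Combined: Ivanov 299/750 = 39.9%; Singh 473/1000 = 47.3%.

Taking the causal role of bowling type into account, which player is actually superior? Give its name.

The bowling type-specific comparison favours Ivanov throughout, but the pooled figures favour Singh. The question is whether to condition on bowling type.
Bowling type differs across players for reasons unrelated to any effect of the player itself, and it separately predicts the outcome — a classic confounder. We must compare within bowling type levels.
Within each level — pace: 68.1% vs 50.1%; spin: 35.8% vs 27.8% — Ivanov is higher every time.

Ivanov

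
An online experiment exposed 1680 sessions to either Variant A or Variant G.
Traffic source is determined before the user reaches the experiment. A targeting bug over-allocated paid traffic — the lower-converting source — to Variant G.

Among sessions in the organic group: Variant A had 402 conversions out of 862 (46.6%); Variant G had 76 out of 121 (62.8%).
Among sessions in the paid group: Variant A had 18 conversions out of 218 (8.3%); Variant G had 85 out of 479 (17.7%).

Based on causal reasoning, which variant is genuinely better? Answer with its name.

Variant G

The stratified and pooled comparisons disagree (Variant G wins within each traffic source; Variant A wins overall), so the answer turns on the causal role of traffic source.
Traffic source differs across variants for reasons unrelated to any effect of the variant itself, and it separately predicts the outcome — a classic confounder. We must compare within traffic source levels.
Within each level — organic: 46.6% vs 62.8%; paid: 8.3% vs 17.7% — Variant G is higher every time.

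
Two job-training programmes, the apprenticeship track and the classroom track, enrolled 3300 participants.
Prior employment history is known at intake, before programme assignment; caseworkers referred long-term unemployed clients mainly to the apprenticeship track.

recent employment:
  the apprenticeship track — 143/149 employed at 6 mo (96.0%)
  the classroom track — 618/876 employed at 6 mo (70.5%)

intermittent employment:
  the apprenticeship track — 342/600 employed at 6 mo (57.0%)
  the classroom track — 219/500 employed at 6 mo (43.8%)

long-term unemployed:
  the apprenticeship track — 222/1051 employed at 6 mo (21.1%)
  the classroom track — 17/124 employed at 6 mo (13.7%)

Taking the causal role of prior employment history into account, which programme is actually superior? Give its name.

the apprenticeship track is higher inside every prior employment history stratum but the classroom track is higher in aggregate. Whether to stratify depends on how prior employment history relates to the programme.
Prior employment history is set before the programme has any effect — it is not caused by the programme — and it independently drives the outcome. That makes it a confounder, so the causal comparison is within prior employment history levels.
Within each level — recent employment: 96.0% vs 70.5%; intermittent employment: 57.0% vs 43.8%; long-term unemployed: 21.1% vs 13.7% — the apprenticeship track is higher every time.

the apprenticeship track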